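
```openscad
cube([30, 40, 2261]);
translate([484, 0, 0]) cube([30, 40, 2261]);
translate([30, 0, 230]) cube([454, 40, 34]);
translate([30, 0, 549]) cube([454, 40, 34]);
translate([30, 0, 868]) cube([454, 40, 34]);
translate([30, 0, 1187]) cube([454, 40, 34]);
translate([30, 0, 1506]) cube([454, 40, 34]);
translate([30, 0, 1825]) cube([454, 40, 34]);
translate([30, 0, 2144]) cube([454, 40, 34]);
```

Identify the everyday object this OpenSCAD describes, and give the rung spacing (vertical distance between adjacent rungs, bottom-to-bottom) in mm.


A ladder. The rung spacing is 319 mm.

Two tall 30×40 posts with 7 short bars between them — a ladder. Adjacent rungs sit at z = 230 and z = 549, so the spacing is 549 − 230 = 319 mm.


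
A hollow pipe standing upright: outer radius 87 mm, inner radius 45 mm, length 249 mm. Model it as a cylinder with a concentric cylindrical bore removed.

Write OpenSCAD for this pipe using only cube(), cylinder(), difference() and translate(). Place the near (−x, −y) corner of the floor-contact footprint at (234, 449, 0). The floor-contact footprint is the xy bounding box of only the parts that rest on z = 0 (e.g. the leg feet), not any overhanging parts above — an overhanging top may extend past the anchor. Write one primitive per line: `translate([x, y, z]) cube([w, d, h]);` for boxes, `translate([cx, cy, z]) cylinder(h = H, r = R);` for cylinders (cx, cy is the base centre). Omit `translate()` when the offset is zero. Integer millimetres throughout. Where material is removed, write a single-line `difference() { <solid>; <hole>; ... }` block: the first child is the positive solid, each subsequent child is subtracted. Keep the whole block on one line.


difference() { translate([321, 536, 0]) cylinder(h = 249, r = 87); translate([321, 536, 0]) cylinder(h = 249, r = 45); }


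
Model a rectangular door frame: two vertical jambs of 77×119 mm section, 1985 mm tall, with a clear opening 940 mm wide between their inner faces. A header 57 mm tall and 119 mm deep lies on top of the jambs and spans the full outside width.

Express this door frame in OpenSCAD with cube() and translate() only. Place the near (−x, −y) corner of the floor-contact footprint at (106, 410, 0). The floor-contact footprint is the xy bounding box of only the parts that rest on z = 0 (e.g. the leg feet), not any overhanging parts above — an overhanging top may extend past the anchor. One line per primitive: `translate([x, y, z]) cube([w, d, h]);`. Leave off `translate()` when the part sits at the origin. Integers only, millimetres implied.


translate([106, 410, 0]) cube([77, 119, 1985]);
translate([1123, 410, 0]) cube([77, 119, 1985]);
translate([106, 410, 1985]) cube([1094, 119, 57]);


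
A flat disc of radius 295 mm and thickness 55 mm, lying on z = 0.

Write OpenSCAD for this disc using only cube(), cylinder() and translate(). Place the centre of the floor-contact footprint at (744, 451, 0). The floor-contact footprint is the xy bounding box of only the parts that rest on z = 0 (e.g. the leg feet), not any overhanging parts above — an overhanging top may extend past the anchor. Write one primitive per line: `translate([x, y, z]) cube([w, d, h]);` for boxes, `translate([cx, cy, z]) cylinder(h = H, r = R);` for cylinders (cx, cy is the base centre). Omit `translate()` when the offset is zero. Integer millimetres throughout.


translate([744, 451, 0]) cylinder(h = 55, r = 295);


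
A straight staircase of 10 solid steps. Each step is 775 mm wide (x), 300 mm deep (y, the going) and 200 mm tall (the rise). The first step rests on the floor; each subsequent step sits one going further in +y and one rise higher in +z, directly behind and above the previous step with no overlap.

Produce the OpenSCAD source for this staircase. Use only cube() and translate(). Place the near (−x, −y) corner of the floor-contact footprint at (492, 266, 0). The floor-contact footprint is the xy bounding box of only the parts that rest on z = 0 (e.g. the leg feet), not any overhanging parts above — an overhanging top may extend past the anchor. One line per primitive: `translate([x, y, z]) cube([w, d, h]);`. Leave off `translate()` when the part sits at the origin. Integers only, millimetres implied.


translate([492, 266, 0]) cube([775, 300, 200]);
translate([492, 566, 200]) cube([775, 300, 200]);
translate([492, 866, 400]) cube([775, 300, 200]);
translate([492, 1166, 600]) cube([775, 300, 200]);
translate([492, 1466, 800]) cube([775, 300, 200]);
translate([492, 1766, 1000]) cube([775, 300, 200]);
translate([492, 2066, 1200]) cube([775, 300, 200]);
translate([492, 2366, 1400]) cube([775, 300, 200]);
translate([492, 2666, 1600]) cube([775, 300, 200]);
translate([492, 2966, 1800]) cube([775, 300, 200]);


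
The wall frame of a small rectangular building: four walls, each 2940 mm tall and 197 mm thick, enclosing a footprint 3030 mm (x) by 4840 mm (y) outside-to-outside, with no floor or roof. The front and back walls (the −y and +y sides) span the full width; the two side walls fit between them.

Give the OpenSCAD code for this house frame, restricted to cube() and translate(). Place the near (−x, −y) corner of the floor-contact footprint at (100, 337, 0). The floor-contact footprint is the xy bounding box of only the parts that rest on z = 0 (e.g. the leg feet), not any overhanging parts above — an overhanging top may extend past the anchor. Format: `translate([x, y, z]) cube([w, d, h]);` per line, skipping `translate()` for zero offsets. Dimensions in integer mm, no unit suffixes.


translate([100, 337, 0]) cube([3030, 197, 2940]);
translate([100, 4980, 0]) cube([3030, 197, 2940]);
translate([100, 534, 0]) cube([197, 4446, 2940]);
translate([2933, 534, 0]) cube([197, 4446, 2940]);


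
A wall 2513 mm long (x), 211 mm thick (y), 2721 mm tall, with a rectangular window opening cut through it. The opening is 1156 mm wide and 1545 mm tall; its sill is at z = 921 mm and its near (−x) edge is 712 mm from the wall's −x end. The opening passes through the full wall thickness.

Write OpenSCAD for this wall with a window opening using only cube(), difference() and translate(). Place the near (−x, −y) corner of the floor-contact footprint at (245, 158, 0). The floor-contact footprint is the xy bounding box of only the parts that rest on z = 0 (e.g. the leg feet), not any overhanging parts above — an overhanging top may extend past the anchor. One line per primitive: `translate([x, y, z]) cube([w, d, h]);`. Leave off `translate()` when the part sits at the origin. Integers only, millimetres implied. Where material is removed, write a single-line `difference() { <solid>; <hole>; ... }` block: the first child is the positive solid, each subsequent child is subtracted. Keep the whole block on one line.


difference() { translate([245, 158, 0]) cube([2513, 211, 2721]); translate([957, 158, 921]) cube([1156, 211, 1545]); }


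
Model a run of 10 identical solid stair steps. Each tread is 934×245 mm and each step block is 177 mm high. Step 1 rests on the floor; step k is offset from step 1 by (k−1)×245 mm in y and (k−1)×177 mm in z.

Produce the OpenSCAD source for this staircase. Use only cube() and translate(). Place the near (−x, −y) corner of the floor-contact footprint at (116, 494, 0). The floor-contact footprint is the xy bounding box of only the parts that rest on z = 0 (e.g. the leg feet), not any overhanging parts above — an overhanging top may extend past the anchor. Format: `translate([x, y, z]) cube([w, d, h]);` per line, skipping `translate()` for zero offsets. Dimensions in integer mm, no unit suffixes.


translate([116, 494, 0]) cube([934, 245, 177]);
translate([116, 739, 177]) cube([934, 245, 177]);
translate([116, 984, 354]) cube([934, 245, 177]);
translate([116, 1229, 531]) cube([934, 245, 177]);
translate([116, 1474, 708]) cube([934, 245, 177]);
translate([116, 1719, 885]) cube([934, 245, 177]);
translate([116, 1964, 1062]) cube([934, 245, 177]);
translate([116, 2209, 1239]) cube([934, 245, 177]);
translate([116, 2454, 1416]) cube([934, 245, 177]);
translate([116, 2699, 1593]) cube([934, 245, 177]);


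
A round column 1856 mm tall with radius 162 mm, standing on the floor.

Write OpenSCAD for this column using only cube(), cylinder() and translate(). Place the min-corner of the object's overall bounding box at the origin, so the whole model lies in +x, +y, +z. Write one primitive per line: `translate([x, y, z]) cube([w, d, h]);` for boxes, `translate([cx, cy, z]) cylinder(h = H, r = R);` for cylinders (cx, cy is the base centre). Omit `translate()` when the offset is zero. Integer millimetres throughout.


translate([162, 162, 0]) cylinder(h = 1856, r = 162);


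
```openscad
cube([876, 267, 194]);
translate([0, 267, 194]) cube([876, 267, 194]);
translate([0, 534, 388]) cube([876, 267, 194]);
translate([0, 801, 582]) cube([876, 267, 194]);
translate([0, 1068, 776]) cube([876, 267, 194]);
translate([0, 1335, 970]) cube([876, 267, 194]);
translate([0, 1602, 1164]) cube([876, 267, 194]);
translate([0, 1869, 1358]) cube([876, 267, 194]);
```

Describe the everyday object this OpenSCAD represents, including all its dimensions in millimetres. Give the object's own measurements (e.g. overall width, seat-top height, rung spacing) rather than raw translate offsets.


A straight staircase of 8 solid steps. Each step is 876 mm wide (x), 267 mm deep (y, the going) and 194 mm tall (the rise). The first step rests on the floor; each subsequent step sits one going further in +y and one rise higher in +z, directly behind and above the previous step with no overlap.


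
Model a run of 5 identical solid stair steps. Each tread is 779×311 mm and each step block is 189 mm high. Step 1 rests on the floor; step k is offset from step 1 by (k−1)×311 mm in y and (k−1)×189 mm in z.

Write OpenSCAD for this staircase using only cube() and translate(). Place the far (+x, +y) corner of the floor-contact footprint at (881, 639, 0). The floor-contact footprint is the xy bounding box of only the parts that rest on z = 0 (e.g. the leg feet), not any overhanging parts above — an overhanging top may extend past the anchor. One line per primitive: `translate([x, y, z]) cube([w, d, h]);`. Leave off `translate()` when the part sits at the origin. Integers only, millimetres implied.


translate([102, 328, 0]) cube([779, 311, 189]);
translate([102, 639, 189]) cube([779, 311, 189]);
translate([102, 950, 378]) cube([779, 311, 189]);
translate([102, 1261, 567]) cube([779, 311, 189]);
translate([102, 1572, 756]) cube([779, 311, 189]);


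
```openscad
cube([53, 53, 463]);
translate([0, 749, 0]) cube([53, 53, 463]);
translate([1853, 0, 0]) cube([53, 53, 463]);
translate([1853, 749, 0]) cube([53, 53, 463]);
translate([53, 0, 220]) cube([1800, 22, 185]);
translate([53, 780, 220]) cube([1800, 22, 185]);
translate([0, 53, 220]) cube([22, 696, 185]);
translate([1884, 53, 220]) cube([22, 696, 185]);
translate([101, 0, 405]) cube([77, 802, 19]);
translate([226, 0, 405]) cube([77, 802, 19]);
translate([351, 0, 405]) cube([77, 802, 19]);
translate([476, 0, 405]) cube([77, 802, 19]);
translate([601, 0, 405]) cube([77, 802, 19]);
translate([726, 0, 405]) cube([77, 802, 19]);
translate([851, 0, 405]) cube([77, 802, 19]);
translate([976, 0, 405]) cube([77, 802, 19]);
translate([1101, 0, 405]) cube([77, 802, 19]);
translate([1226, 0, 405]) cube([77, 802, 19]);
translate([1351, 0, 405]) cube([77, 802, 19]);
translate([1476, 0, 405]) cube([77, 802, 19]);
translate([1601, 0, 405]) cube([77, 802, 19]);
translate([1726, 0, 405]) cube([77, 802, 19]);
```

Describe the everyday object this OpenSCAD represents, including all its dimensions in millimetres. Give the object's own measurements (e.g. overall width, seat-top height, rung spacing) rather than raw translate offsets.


A bed frame 1906 mm long (x) by 802 mm wide (y). Four 53×53 mm corner posts, 463 mm tall, at the corners of the footprint. Four rails of 22 mm thickness and 185 mm height run between adjacent posts with their undersides at z = 220 mm, their outer faces flush with the outside of the frame (the two x-running rails run between the posts' inner faces; the two y-running rails run between the posts' inner faces). 14 slats, each 77 mm wide (x) and 19 mm thick, lie across the top of the two x-running rails, running the full 802 mm width of the frame in y; along x they sit between the end posts with a 48 mm gap after the −x posts and between neighbouring slats, leaving 50 mm before the +x posts.


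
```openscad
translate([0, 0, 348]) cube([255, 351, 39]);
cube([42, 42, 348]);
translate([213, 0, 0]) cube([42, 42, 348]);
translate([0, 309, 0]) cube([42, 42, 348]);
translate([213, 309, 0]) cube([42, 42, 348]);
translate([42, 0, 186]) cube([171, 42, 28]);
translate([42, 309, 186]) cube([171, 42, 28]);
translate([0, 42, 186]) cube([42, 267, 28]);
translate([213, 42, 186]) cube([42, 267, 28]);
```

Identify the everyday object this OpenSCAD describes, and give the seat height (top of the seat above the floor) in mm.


A stool. The seat height is 387 mm.

A 255×351×39 slab at z = 348 on four corner posts — a stool. The seat top is 348 + 39 = 387 mm.


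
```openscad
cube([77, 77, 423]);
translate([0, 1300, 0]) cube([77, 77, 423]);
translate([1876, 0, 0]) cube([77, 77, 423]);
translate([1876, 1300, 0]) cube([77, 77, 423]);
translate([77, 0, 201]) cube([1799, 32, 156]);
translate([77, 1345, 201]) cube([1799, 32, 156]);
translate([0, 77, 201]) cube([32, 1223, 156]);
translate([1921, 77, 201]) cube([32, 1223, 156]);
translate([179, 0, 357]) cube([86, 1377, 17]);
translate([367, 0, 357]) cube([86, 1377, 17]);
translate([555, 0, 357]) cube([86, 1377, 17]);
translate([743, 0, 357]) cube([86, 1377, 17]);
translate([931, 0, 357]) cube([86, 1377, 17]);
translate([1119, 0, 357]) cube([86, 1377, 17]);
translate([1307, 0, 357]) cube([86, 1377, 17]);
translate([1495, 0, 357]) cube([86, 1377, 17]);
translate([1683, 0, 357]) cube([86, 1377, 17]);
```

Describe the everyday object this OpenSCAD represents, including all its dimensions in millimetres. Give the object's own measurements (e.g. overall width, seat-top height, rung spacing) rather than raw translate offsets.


A bed frame 1953 mm long (x) by 1377 mm wide (y). Four 77×77 mm corner posts, 423 mm tall, at the corners of the footprint. Four rails of 32 mm thickness and 156 mm height run between adjacent posts with their undersides at z = 201 mm, their outer faces flush with the outside of the frame (the two x-running rails run between the posts' inner faces; the two y-running rails run between the posts' inner faces). 9 slats, each 86 mm wide (x) and 17 mm thick, lie across the top of the two x-running rails, running the full 1377 mm width of the frame in y; along x they sit between the end posts with a 102 mm gap after the −x posts and between neighbouring slats, leaving 107 mm before the +x posts.


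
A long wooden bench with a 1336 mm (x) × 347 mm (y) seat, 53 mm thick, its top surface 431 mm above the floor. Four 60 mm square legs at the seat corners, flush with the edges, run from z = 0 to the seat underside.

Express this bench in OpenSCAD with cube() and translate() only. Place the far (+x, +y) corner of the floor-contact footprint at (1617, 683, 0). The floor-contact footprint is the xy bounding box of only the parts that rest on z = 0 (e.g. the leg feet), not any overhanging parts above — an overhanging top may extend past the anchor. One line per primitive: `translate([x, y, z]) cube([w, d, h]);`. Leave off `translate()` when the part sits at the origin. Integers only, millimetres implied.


translate([281, 336, 378]) cube([1336, 347, 53]);
translate([281, 336, 0]) cube([60, 60, 378]);
translate([281, 623, 0]) cube([60, 60, 378]);
translate([1557, 336, 0]) cube([60, 60, 378]);
translate([1557, 623, 0]) cube([60, 60, 378]);


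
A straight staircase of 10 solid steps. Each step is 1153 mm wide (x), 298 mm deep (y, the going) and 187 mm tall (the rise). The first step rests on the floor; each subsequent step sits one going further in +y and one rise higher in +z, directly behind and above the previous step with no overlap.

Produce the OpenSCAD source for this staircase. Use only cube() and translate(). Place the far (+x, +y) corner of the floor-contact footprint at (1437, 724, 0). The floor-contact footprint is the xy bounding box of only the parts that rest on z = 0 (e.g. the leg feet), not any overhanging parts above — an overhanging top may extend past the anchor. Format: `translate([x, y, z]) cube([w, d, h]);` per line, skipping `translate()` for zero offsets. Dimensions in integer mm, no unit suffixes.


translate([284, 426, 0]) cube([1153, 298, 187]);
translate([284, 724, 187]) cube([1153, 298, 187]);
translate([284, 1022, 374]) cube([1153, 298, 187]);
translate([284, 1320, 561]) cube([1153, 298, 187]);
translate([284, 1618, 748]) cube([1153, 298, 187]);
translate([284, 1916, 935]) cube([1153, 298, 187]);
translate([284, 2214, 1122]) cube([1153, 298, 187]);
translate([284, 2512, 1309]) cube([1153, 298, 187]);
translate([284, 2810, 1496]) cube([1153, 298, 187]);
translate([284, 3108, 1683]) cube([1153, 298, 187]);


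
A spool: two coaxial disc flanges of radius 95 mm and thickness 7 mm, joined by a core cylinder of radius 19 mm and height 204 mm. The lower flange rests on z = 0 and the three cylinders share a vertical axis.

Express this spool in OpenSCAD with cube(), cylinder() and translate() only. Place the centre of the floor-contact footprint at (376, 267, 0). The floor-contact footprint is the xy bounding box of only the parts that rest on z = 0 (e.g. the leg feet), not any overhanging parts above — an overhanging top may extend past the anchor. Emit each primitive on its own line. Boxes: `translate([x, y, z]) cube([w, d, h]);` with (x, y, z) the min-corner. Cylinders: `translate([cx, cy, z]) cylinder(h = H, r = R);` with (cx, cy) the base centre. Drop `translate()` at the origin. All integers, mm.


translate([376, 267, 0]) cylinder(h = 7, r = 95);
translate([376, 267, 7]) cylinder(h = 204, r = 19);
translate([376, 267, 211]) cylinder(h = 7, r = 95);


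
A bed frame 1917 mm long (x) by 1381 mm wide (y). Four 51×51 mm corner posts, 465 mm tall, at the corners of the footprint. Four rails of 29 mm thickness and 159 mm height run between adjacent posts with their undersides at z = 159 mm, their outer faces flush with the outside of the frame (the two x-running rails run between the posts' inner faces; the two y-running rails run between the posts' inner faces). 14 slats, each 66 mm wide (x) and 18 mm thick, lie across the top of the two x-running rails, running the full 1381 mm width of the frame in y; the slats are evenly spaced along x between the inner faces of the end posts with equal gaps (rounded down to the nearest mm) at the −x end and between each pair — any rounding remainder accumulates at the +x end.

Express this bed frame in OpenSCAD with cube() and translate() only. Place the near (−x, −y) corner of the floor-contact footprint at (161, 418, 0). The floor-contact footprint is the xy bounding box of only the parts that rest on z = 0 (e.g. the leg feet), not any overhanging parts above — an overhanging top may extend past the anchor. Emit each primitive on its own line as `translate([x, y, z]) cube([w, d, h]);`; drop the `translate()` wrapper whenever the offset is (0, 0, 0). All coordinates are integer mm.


translate([161, 418, 0]) cube([51, 51, 465]);
translate([161, 1748, 0]) cube([51, 51, 465]);
translate([2027, 418, 0]) cube([51, 51, 465]);
translate([2027, 1748, 0]) cube([51, 51, 465]);
translate([212, 418, 159]) cube([1815, 29, 159]);
translate([212, 1770, 159]) cube([1815, 29, 159]);
translate([161, 469, 159]) cube([29, 1279, 159]);
translate([2049, 469, 159]) cube([29, 1279, 159]);
translate([271, 418, 318]) cube([66, 1381, 18]);
translate([396, 418, 318]) cube([66, 1381, 18]);
translate([521, 418, 318]) cube([66, 1381, 18]);
translate([646, 418, 318]) cube([66, 1381, 18]);
translate([771, 418, 318]) cube([66, 1381, 18]);
translate([896, 418, 318]) cube([66, 1381, 18]);
translate([1021, 418, 318]) cube([66, 1381, 18]);
translate([1146, 418, 318]) cube([66, 1381, 18]);
translate([1271, 418, 318]) cube([66, 1381, 18]);
translate([1396, 418, 318]) cube([66, 1381, 18]);
translate([1521, 418, 318]) cube([66, 1381, 18]);
translate([1646, 418, 318]) cube([66, 1381, 18]);
translate([1771, 418, 318]) cube([66, 1381, 18]);
translate([1896, 418, 318]) cube([66, 1381, 18]);


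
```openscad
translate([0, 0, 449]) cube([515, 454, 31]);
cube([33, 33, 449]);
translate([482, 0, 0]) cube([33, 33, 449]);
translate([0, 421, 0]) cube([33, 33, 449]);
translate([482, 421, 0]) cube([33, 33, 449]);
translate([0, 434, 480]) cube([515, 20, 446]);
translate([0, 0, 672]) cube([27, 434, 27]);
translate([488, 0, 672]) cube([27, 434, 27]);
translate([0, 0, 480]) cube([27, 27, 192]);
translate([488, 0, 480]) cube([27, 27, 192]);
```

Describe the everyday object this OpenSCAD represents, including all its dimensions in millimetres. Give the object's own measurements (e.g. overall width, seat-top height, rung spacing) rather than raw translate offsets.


A chair. The seat is a 515×454×31 mm slab with its top at z = 480 mm, on four 33×33 mm corner legs (flush with the seat edges, standing on z = 0). A flat backrest 20 mm thick, 446 mm tall, spans the full seat width and rises from the seat top along its +y edge, rear face flush with the rear of the seat. Two armrests of 27×27 mm section run along each side from the seat's front edge to the front of the backrest, top faces 219 mm above the seat top and outer faces flush with the seat's x-edges; a 27×27 mm post under the front of each armrest stands on the seat at the front corner.


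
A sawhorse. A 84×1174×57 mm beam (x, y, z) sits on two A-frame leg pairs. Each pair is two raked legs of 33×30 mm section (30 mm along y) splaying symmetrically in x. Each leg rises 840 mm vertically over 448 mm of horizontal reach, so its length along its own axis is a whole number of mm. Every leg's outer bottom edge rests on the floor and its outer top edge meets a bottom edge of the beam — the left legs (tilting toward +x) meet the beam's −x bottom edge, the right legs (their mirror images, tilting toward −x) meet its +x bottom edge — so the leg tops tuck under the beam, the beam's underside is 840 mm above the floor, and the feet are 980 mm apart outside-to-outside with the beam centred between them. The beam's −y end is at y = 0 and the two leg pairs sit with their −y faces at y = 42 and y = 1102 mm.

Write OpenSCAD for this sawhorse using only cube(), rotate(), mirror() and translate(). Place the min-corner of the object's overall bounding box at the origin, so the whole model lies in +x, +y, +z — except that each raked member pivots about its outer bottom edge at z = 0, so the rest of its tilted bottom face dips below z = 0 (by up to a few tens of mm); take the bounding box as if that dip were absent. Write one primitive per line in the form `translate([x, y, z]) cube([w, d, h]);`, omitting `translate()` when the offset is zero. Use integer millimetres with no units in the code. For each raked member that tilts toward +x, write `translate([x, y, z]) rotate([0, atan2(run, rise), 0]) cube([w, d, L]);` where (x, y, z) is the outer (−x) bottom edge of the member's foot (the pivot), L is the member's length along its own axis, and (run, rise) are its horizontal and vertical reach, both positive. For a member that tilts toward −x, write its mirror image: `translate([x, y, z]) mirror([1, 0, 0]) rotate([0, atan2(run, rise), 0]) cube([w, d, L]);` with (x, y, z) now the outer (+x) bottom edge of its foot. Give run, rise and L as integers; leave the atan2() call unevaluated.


translate([448, 0, 840]) cube([84, 1174, 57]);
translate([0, 42, 0]) rotate([0, atan2(448, 840), 0]) cube([33, 30, 952]);
translate([980, 42, 0]) mirror([1, 0, 0]) rotate([0, atan2(448, 840), 0]) cube([33, 30, 952]);
translate([0, 1102, 0]) rotate([0, atan2(448, 840), 0]) cube([33, 30, 952]);
translate([980, 1102, 0]) mirror([1, 0, 0]) rotate([0, atan2(448, 840), 0]) cube([33, 30, 952]);


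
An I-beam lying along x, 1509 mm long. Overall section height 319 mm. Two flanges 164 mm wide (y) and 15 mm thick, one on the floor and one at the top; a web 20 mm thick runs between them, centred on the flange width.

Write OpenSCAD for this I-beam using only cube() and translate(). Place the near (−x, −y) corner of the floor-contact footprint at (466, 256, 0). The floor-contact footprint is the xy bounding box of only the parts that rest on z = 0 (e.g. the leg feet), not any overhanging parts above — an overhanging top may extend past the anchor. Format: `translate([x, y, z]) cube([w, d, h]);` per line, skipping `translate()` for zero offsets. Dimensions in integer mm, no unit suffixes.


translate([466, 256, 0]) cube([1509, 164, 15]);
translate([466, 328, 15]) cube([1509, 20, 289]);
translate([466, 256, 304]) cube([1509, 164, 15]);


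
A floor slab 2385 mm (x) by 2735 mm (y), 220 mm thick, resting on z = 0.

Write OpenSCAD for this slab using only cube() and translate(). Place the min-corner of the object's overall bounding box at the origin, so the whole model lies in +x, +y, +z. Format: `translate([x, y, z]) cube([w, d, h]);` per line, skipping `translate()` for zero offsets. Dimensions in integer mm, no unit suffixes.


cube([2385, 2735, 220]);


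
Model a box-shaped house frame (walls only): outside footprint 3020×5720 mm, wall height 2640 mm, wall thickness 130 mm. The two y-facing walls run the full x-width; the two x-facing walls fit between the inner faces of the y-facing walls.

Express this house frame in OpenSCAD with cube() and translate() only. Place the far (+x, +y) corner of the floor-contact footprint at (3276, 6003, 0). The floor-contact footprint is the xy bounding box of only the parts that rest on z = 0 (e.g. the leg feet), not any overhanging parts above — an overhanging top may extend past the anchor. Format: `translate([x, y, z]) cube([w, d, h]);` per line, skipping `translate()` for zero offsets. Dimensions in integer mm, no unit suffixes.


translate([256, 283, 0]) cube([3020, 130, 2640]);
translate([256, 5873, 0]) cube([3020, 130, 2640]);
translate([256, 413, 0]) cube([130, 5460, 2640]);
translate([3146, 413, 0]) cube([130, 5460, 2640]);


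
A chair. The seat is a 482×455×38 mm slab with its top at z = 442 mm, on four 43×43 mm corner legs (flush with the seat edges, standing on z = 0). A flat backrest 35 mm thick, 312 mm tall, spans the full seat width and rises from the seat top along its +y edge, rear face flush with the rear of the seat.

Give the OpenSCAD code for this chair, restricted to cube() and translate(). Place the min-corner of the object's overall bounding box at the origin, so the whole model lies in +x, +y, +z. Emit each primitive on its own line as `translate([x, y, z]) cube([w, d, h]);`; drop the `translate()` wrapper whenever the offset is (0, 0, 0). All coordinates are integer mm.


translate([0, 0, 404]) cube([482, 455, 38]);
cube([43, 43, 404]);
translate([439, 0, 0]) cube([43, 43, 404]);
translate([0, 412, 0]) cube([43, 43, 404]);
translate([439, 412, 0]) cube([43, 43, 404]);
translate([0, 420, 442]) cube([482, 35, 312]);


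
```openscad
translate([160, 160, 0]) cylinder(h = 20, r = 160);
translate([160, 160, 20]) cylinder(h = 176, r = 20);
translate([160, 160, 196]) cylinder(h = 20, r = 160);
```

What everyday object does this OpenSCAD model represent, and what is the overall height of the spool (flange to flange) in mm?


A spool. The overall height is 216 mm.

Three coaxial cylinders, large–small–large — a spool. Two 20 mm flanges and a 176 mm core give 20 + 176 + 20 = 216 mm.


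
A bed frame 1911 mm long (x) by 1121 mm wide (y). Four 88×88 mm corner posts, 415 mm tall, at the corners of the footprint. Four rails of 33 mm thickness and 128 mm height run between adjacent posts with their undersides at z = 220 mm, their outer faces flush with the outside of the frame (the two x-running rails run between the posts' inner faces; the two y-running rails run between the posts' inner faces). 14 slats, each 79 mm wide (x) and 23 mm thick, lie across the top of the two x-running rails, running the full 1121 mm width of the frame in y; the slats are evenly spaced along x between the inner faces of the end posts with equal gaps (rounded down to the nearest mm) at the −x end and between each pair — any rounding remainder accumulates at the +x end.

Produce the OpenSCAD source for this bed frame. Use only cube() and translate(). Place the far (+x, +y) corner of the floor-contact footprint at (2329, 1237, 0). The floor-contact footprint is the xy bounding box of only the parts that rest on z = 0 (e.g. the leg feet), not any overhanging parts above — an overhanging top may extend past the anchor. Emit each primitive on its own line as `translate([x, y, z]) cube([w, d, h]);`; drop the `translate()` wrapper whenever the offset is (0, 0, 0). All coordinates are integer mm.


// slat z = rail_z + rail_h = 220 + 128 = 348
// slat gap = ⌊(1735 − 14·79) / 15⌋ = 41
translate([418, 116, 0]) cube([88, 88, 415]);
translate([418, 1149, 0]) cube([88, 88, 415]);
translate([2241, 116, 0]) cube([88, 88, 415]);
translate([2241, 1149, 0]) cube([88, 88, 415]);
translate([506, 116, 220]) cube([1735, 33, 128]);
translate([506, 1204, 220]) cube([1735, 33, 128]);
translate([418, 204, 220]) cube([33, 945, 128]);
translate([2296, 204, 220]) cube([33, 945, 128]);
translate([547, 116, 348]) cube([79, 1121, 23]);
translate([667, 116, 348]) cube([79, 1121, 23]);
translate([787, 116, 348]) cube([79, 1121, 23]);
translate([907, 116, 348]) cube([79, 1121, 23]);
translate([1027, 116, 348]) cube([79, 1121, 23]);
translate([1147, 116, 348]) cube([79, 1121, 23]);
translate([1267, 116, 348]) cube([79, 1121, 23]);
translate([1387, 116, 348]) cube([79, 1121, 23]);
translate([1507, 116, 348]) cube([79, 1121, 23]);
translate([1627, 116, 348]) cube([79, 1121, 23]);
translate([1747, 116, 348]) cube([79, 1121, 23]);
translate([1867, 116, 348]) cube([79, 1121, 23]);
translate([1987, 116, 348]) cube([79, 1121, 23]);
translate([2107, 116, 348]) cube([79, 1121, 23]);


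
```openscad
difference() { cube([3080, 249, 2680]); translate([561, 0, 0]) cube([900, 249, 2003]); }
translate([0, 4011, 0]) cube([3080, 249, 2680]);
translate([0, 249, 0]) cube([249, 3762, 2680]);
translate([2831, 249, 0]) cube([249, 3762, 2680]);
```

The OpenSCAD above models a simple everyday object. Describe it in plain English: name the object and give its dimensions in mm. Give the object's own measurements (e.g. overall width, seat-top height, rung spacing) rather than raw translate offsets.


A single room: four walls, each 2680 mm tall and 249 mm thick, enclosing an outside footprint 3080×4260 mm (x × y), no floor or roof. The front and back walls (−y and +y sides) run the full x-width; the side walls fit between their inner faces. A door opening 900 mm wide and 2003 mm tall is cut through the front wall from the floor up, its −x edge 561 mm from the wall's −x end.


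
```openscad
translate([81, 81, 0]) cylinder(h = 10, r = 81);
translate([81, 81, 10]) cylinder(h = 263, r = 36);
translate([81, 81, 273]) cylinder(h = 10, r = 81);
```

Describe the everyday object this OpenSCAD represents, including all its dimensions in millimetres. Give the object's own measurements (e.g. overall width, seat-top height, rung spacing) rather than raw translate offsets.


A spool: two coaxial disc flanges of radius 81 mm and thickness 10 mm, joined by a core cylinder of radius 36 mm and height 263 mm. The lower flange rests on z = 0 and the three cylinders share a vertical axis.


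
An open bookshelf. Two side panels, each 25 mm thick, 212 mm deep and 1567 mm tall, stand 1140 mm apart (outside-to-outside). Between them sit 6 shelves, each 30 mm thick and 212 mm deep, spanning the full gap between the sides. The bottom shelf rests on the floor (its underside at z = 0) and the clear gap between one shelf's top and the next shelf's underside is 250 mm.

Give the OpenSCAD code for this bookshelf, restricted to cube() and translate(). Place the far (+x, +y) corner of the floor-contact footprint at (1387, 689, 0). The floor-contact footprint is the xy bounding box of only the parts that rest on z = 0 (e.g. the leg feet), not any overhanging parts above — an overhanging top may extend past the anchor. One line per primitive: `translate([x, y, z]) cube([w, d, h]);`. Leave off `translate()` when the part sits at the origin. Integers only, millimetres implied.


translate([247, 477, 0]) cube([25, 212, 1567]);
translate([1362, 477, 0]) cube([25, 212, 1567]);
translate([272, 477, 0]) cube([1090, 212, 30]);
translate([272, 477, 280]) cube([1090, 212, 30]);
translate([272, 477, 560]) cube([1090, 212, 30]);
translate([272, 477, 840]) cube([1090, 212, 30]);
translate([272, 477, 1120]) cube([1090, 212, 30]);
translate([272, 477, 1400]) cube([1090, 212, 30]);


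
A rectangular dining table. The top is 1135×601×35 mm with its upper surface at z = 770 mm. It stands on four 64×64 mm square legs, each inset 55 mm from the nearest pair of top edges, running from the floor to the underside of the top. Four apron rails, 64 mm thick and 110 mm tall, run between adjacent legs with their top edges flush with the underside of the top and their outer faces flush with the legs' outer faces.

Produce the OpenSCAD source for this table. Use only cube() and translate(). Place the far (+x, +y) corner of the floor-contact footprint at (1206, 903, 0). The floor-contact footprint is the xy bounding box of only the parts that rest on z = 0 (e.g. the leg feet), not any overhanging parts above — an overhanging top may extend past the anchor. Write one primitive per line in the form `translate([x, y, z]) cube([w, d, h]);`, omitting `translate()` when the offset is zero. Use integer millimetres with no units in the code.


translate([126, 357, 735]) cube([1135, 601, 35]);
translate([181, 412, 0]) cube([64, 64, 735]);
translate([1142, 412, 0]) cube([64, 64, 735]);
translate([181, 839, 0]) cube([64, 64, 735]);
translate([1142, 839, 0]) cube([64, 64, 735]);
translate([245, 412, 625]) cube([897, 64, 110]);
translate([245, 839, 625]) cube([897, 64, 110]);
translate([181, 476, 625]) cube([64, 363, 110]);
translate([1142, 476, 625]) cube([64, 363, 110]);


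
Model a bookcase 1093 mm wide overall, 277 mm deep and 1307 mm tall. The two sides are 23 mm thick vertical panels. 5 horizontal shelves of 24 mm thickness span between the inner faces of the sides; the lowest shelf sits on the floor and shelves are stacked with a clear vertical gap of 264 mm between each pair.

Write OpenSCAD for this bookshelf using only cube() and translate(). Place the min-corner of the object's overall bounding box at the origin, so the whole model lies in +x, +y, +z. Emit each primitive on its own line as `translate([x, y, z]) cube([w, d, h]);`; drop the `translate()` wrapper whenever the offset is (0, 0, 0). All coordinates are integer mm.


cube([23, 277, 1307]);
translate([1070, 0, 0]) cube([23, 277, 1307]);
translate([23, 0, 0]) cube([1047, 277, 24]);
translate([23, 0, 288]) cube([1047, 277, 24]);
translate([23, 0, 576]) cube([1047, 277, 24]);
translate([23, 0, 864]) cube([1047, 277, 24]);
translate([23, 0, 1152]) cube([1047, 277, 24]);


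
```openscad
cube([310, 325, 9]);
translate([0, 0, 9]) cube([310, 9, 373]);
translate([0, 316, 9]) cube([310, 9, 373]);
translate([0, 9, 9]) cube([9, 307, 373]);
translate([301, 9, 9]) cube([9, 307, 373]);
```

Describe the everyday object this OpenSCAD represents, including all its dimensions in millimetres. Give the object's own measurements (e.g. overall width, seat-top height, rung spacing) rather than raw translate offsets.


An open-topped rectangular box: outside dimensions 310×325×382 mm, with a uniform wall and base thickness of 9 mm. The base is a full 310×325 slab on the floor; four walls sit on top of the base. The front and back walls (the −y and +y sides) span the full width; the two side walls fit between them.


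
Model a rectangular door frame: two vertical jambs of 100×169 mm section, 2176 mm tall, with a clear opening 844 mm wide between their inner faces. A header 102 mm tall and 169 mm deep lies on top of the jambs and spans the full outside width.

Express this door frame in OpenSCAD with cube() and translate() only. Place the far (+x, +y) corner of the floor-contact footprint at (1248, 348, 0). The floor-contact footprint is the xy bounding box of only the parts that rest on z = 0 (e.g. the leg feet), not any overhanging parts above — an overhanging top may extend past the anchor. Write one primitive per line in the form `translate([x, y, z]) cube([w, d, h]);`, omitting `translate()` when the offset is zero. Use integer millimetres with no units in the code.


translate([204, 179, 0]) cube([100, 169, 2176]);
translate([1148, 179, 0]) cube([100, 169, 2176]);
translate([204, 179, 2176]) cube([1044, 169, 102]);


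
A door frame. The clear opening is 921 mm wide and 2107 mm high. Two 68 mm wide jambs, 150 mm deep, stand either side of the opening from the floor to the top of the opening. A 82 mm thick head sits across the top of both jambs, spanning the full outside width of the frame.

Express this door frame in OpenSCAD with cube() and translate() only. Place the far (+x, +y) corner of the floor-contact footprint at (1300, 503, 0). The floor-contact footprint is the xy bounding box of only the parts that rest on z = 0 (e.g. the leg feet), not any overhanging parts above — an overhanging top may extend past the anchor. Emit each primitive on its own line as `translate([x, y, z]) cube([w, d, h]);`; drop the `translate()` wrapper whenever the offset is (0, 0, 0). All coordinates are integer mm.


translate([243, 353, 0]) cube([68, 150, 2107]);
translate([1232, 353, 0]) cube([68, 150, 2107]);
translate([243, 353, 2107]) cube([1057, 150, 82]);


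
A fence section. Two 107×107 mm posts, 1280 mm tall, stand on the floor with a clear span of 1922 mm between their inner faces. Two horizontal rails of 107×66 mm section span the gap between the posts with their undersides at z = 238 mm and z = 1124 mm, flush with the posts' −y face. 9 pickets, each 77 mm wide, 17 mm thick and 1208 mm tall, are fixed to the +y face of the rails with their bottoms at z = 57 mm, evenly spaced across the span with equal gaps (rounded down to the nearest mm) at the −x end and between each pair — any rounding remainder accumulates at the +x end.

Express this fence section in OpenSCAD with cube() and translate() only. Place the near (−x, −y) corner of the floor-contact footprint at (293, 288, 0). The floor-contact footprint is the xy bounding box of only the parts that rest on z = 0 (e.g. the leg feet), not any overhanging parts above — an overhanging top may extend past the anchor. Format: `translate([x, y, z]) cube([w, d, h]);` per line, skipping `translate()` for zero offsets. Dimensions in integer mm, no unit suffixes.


translate([293, 288, 0]) cube([107, 107, 1280]);
translate([2322, 288, 0]) cube([107, 107, 1280]);
translate([400, 288, 238]) cube([1922, 107, 66]);
translate([400, 288, 1124]) cube([1922, 107, 66]);
translate([522, 395, 57]) cube([77, 17, 1208]);
translate([721, 395, 57]) cube([77, 17, 1208]);
translate([920, 395, 57]) cube([77, 17, 1208]);
translate([1119, 395, 57]) cube([77, 17, 1208]);
translate([1318, 395, 57]) cube([77, 17, 1208]);
translate([1517, 395, 57]) cube([77, 17, 1208]);
translate([1716, 395, 57]) cube([77, 17, 1208]);
translate([1915, 395, 57]) cube([77, 17, 1208]);
translate([2114, 395, 57]) cube([77, 17, 1208]);


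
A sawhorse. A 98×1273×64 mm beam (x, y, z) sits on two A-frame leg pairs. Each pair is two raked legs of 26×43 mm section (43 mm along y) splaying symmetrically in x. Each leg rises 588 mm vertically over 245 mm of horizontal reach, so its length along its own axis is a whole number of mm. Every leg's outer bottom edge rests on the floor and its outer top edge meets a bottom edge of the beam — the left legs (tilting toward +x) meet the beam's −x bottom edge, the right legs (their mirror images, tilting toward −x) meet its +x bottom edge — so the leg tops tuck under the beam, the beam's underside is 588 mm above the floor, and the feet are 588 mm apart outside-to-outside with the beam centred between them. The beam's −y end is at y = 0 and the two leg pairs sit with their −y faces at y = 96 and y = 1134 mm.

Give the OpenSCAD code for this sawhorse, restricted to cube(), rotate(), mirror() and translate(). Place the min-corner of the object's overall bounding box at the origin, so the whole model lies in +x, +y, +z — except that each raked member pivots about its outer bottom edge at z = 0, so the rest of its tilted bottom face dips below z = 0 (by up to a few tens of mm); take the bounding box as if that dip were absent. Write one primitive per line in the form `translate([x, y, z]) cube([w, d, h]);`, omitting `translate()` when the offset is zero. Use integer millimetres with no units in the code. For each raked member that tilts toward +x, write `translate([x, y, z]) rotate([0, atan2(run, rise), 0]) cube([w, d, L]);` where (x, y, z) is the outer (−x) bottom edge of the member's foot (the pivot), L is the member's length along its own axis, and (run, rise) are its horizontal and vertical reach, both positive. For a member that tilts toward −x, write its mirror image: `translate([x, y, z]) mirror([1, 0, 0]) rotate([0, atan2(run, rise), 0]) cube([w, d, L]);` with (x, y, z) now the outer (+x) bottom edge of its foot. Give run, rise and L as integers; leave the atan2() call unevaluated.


// leg length = √(245² + 588²) = 637
// right-leg outer foot x = 2·245 + 98 = 588
// beam min-corner = (245, 0, 588)
translate([245, 0, 588]) cube([98, 1273, 64]);
translate([0, 96, 0]) rotate([0, atan2(245, 588), 0]) cube([26, 43, 637]);
translate([588, 96, 0]) mirror([1, 0, 0]) rotate([0, atan2(245, 588), 0]) cube([26, 43, 637]);
translate([0, 1134, 0]) rotate([0, atan2(245, 588), 0]) cube([26, 43, 637]);
translate([588, 1134, 0]) mirror([1, 0, 0]) rotate([0, atan2(245, 588), 0]) cube([26, 43, 637]);
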